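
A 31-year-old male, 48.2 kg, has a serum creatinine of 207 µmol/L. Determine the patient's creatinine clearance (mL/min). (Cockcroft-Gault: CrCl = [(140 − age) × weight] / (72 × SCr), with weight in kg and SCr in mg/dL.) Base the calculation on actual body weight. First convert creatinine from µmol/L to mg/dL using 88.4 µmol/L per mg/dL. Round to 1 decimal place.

31.2 mL/min

SCr = 207 / 88.4 = 2.342 mg/dL
CrCl = (140 − 31) × 48.2 / (72 × 2.342) = 5253.8 / 168.62 ≈ 31.2 mL/min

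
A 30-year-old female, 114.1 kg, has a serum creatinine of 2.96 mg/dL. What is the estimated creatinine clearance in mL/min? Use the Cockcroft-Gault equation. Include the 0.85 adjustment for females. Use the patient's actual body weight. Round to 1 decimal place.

CrCl = (140 − 30) × 114.1 / (72 × 2.96) × 0.85 = 12551.0 / 213.12 × 0.85 ≈ 50.1 mL/min

50.1 mL/min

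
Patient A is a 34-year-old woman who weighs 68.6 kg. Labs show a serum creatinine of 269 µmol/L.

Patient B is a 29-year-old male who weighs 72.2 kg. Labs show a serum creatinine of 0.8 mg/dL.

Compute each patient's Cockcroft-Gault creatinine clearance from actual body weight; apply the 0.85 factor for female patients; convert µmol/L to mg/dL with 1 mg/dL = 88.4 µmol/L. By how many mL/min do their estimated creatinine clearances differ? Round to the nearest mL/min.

111 mL/min

Patient A: SCr = 269 / 88.4 = 3.043 mg/dL
Patient A: CrCl = (140 − 34) × 68.6 / (72 × 3.043) × 0.85 = 7271.6 / 219.10 × 0.85 ≈ 28.2 mL/min
Patient B: CrCl = (140 − 29) × 72.2 / (72 × 0.8) = 8014.2 / 57.60 ≈ 139.1 mL/min
|28.2 − 139.1| = 110.9 mL/min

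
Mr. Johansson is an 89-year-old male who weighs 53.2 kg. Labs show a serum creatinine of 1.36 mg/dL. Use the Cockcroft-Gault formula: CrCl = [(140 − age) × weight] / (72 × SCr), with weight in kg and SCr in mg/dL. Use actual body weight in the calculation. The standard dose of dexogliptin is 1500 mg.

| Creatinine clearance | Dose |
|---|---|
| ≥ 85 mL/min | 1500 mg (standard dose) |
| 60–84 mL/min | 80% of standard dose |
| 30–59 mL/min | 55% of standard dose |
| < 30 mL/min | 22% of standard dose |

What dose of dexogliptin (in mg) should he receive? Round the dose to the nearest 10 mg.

CrCl = (140 − 89) × 53.2 / (72 × 1.36) = 2713.2 / 97.92 ≈ 27.7 mL/min
CrCl ≈ 28 mL/min → bracket < 30 mL/min.
22% of 1500 mg = 330 mg

330 mg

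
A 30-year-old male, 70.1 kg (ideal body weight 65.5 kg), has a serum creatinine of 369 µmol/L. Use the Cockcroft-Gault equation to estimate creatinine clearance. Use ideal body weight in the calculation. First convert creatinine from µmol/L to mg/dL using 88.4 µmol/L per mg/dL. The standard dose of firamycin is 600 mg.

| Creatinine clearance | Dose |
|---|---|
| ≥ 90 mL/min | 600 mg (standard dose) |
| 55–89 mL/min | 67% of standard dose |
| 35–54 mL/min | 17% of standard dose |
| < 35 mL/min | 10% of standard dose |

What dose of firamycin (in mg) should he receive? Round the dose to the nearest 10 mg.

SCr = 369 / 88.4 = 4.174 mg/dL
CrCl = (140 − 30) × 65.5 / (72 × 4.174) = 7205.0 / 300.53 ≈ 24.0 mL/min
CrCl ≈ 24 mL/min → bracket < 35 mL/min.
10% of 600 mg = 60 mg

60 mg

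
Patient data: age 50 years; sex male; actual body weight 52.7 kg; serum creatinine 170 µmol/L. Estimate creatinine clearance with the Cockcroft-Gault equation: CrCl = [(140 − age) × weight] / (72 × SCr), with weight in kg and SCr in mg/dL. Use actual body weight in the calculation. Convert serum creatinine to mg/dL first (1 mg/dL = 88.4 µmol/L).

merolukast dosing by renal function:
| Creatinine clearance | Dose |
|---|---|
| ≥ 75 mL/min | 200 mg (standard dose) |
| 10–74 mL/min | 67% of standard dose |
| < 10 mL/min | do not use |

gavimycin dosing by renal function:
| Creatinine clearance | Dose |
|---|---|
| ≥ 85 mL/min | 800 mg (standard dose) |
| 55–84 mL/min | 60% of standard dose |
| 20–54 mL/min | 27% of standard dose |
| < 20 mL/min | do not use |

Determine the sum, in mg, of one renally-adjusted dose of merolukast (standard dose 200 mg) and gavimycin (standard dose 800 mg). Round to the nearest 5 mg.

SCr = 170 / 88.4 = 1.923 mg/dL
CrCl = (140 − 50) × 52.7 / (72 × 1.923) = 4743.0 / 138.46 ≈ 34.3 mL/min
CrCl ≈ 34 mL/min.
merolukast: 10–74 mL/min → 67% of 200 mg = 134 mg.
gavimycin: 20–54 mL/min → 27% of 800 mg = 216 mg.
Total = 134 + 216 = 350 mg.

350 mg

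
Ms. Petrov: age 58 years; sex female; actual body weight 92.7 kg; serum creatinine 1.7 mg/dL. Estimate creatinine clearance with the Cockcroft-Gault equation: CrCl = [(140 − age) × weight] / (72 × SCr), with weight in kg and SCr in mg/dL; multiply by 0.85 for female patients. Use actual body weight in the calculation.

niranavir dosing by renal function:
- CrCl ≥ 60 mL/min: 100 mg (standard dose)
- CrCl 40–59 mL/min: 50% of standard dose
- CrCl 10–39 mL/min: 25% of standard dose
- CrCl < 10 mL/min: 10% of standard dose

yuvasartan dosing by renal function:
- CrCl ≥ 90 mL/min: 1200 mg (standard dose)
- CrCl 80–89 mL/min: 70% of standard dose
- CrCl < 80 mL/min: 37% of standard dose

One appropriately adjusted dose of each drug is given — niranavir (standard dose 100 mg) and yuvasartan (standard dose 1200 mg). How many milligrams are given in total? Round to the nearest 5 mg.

CrCl = (140 − 58) × 92.7 / (72 × 1.7) × 0.85 = 7601.4 / 122.40 × 0.85 ≈ 52.8 mL/min
CrCl ≈ 53 mL/min.
niranavir: 40–59 mL/min → 50% of 100 mg = 50 mg.
yuvasartan: < 80 mL/min → 37% of 1200 mg = 444 mg.
Total = 50 + 444 = 494 mg.

495 mg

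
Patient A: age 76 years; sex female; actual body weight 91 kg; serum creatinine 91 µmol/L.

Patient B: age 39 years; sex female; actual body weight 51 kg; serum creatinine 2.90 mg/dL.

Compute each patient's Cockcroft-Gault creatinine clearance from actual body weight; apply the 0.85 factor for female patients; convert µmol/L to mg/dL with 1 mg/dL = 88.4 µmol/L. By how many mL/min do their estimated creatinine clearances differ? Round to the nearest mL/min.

46 mL/min

Patient A: SCr = 91 / 88.4 = 1.029 mg/dL
Patient A: CrCl = (140 − 76) × 91 / (72 × 1.029) × 0.85 = 5824.0 / 74.09 × 0.85 ≈ 66.8 mL/min
Patient B: CrCl = (140 − 39) × 51 / (72 × 2.9) × 0.85 = 5151.0 / 208.80 × 0.85 ≈ 21.0 mL/min
|66.8 − 21.0| = 45.8 mL/min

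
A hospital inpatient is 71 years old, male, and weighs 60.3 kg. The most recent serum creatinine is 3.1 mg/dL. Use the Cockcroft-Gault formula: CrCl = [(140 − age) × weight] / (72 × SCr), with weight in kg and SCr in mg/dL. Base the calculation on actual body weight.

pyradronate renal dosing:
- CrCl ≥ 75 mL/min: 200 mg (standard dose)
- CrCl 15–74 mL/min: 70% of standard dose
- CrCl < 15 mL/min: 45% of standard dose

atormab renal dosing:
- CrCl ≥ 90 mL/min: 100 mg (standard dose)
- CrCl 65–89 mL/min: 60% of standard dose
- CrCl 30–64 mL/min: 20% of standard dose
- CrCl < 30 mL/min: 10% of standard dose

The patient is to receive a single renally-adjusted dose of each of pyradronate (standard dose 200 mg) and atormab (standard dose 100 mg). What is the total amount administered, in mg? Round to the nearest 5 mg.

150 mg

CrCl = (140 − 71) × 60.3 / (72 × 3.1) = 4160.7 / 223.20 ≈ 18.6 mL/min
CrCl ≈ 19 mL/min.
pyradronate: 15–74 mL/min → 70% of 200 mg = 140 mg.
atormab: < 30 mL/min → 10% of 100 mg = 10 mg.
Total = 140 + 10 = 150 mg.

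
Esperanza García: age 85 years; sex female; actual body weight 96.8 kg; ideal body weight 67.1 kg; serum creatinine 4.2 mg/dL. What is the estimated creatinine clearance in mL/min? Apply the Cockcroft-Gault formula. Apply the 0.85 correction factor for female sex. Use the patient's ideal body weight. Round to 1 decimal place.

CrCl = (140 − 85) × 67.1 / (72 × 4.2) × 0.85 = 3690.5 / 302.40 × 0.85 ≈ 10.4 mL/min

10.4 mL/min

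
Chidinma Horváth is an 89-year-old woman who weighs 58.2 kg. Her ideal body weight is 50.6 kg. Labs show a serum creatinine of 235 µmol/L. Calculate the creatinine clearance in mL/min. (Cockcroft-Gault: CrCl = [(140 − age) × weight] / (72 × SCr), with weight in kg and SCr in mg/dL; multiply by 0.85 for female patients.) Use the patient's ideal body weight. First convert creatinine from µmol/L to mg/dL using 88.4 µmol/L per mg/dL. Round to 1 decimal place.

SCr = 235 / 88.4 = 2.658 mg/dL
CrCl = (140 − 89) × 50.6 / (72 × 2.658) × 0.85 = 2580.6 / 191.38 × 0.85 ≈ 11.5 mL/min

11.5 mL/min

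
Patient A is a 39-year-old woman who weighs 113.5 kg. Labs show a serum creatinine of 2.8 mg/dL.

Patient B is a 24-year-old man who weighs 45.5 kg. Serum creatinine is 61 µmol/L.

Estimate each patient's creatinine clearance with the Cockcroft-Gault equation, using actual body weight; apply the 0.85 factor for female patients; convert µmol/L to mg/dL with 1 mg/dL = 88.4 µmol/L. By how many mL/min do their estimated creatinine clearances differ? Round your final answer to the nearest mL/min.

58 mL/min

Patient A: CrCl = (140 − 39) × 113.5 / (72 × 2.8) × 0.85 = 11463.5 / 201.60 × 0.85 ≈ 48.3 mL/min
Patient B: SCr = 61 / 88.4 = 0.69 mg/dL
Patient B: CrCl = (140 − 24) × 45.5 / (72 × 0.69) = 5278.0 / 49.68 ≈ 106.2 mL/min
|48.3 − 106.2| = 57.9 mL/min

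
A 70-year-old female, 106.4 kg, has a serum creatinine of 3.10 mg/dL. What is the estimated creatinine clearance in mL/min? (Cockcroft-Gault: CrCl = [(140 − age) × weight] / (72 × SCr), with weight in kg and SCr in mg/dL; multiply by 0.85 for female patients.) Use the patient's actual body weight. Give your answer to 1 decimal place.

28.4 mL/min

CrCl = (140 − 70) × 106.4 / (72 × 3.1) × 0.85 = 7448.0 / 223.20 × 0.85 ≈ 28.4 mL/min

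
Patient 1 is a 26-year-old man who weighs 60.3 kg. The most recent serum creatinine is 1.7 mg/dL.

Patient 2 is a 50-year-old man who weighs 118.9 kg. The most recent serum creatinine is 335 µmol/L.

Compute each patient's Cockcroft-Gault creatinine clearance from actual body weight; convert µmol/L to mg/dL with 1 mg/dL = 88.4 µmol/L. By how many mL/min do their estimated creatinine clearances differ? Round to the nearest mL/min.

Patient 1: CrCl = (140 − 26) × 60.3 / (72 × 1.7) = 6874.2 / 122.40 ≈ 56.2 mL/min
Patient 2: SCr = 335 / 88.4 = 3.79 mg/dL
Patient 2: CrCl = (140 − 50) × 118.9 / (72 × 3.79) = 10701.0 / 272.88 ≈ 39.2 mL/min
|56.2 − 39.2| = 17.0 mL/min

17 mL/min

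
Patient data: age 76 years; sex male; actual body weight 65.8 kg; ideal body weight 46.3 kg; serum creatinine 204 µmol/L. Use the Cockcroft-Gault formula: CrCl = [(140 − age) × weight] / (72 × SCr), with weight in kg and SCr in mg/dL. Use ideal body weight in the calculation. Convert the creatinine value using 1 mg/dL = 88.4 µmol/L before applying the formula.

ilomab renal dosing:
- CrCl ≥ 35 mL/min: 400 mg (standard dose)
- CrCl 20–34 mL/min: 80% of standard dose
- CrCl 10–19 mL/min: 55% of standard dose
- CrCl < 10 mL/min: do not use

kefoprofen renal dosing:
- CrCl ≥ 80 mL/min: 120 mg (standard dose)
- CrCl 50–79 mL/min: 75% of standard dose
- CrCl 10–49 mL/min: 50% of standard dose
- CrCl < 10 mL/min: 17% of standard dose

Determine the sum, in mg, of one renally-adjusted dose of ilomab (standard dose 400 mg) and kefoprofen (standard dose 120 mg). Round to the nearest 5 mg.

SCr = 204 / 88.4 = 2.308 mg/dL
CrCl = (140 − 76) × 46.3 / (72 × 2.308) = 2963.2 / 166.18 ≈ 17.8 mL/min
CrCl ≈ 18 mL/min.
ilomab: 10–19 mL/min → 55% of 400 mg = 220 mg.
kefoprofen: 10–49 mL/min → 50% of 120 mg = 60 mg.
Total = 220 + 60 = 280 mg.

280 mg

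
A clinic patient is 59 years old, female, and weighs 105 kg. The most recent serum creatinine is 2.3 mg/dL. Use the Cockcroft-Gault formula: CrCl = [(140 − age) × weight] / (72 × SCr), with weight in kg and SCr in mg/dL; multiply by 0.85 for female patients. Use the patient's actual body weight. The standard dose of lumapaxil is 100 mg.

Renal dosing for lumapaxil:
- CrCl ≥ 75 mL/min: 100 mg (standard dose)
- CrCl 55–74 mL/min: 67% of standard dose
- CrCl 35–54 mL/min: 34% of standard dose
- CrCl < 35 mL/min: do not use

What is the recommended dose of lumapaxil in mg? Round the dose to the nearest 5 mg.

35 mg

CrCl = (140 − 59) × 105 / (72 × 2.3) × 0.85 = 8505.0 / 165.60 × 0.85 ≈ 43.7 mL/min
CrCl ≈ 44 mL/min → bracket 35–54 mL/min.
34% of 100 mg = 34 mg → 35 mg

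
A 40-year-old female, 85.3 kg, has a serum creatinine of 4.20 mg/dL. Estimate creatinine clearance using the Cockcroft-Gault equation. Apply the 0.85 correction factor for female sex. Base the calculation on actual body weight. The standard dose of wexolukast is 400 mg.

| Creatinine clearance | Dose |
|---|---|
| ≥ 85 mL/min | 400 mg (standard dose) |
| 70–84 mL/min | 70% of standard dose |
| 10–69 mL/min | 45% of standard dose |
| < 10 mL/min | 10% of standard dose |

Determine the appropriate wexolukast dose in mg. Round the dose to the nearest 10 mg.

CrCl = (140 − 40) × 85.3 / (72 × 4.2) × 0.85 = 8530.0 / 302.40 × 0.85 ≈ 24.0 mL/min
CrCl ≈ 24 mL/min → bracket 10–69 mL/min.
45% of 400 mg = 180 mg

180 mg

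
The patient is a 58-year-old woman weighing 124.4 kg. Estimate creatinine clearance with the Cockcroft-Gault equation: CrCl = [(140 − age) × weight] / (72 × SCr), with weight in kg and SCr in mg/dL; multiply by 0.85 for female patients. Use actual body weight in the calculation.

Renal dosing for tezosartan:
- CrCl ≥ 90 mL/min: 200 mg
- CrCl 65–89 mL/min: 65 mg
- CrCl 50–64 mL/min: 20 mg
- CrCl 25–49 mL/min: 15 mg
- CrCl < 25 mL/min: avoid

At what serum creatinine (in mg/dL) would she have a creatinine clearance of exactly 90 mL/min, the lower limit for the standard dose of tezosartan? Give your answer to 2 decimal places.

Standard dose requires CrCl ≥ 90 mL/min.
Set (140 − 58) × 124.4 × 0.85 / (72 × SCr) = 90
SCr = (140 − 58) × 124.4 × 0.85 / (72 × 90) = 1.338 mg/dL

1.34 mg/dL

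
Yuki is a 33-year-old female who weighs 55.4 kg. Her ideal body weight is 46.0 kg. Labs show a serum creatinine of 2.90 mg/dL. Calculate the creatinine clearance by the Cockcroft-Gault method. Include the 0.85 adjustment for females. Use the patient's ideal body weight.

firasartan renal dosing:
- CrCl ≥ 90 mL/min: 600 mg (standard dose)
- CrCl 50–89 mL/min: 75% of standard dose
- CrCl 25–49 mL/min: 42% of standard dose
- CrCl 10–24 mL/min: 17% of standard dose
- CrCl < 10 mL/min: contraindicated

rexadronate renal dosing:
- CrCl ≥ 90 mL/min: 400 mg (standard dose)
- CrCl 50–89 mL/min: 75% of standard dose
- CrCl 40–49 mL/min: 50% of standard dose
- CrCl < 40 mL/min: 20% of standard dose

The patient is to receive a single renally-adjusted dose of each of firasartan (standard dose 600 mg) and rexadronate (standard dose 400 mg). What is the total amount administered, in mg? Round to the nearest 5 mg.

180 mg

CrCl = (140 − 33) × 46 / (72 × 2.9) × 0.85 = 4922.0 / 208.80 × 0.85 ≈ 20.0 mL/min
CrCl ≈ 20 mL/min.
firasartan: 10–24 mL/min → 17% of 600 mg = 102 mg.
rexadronate: < 40 mL/min → 20% of 400 mg = 80 mg.
Total = 102 + 80 = 182 mg.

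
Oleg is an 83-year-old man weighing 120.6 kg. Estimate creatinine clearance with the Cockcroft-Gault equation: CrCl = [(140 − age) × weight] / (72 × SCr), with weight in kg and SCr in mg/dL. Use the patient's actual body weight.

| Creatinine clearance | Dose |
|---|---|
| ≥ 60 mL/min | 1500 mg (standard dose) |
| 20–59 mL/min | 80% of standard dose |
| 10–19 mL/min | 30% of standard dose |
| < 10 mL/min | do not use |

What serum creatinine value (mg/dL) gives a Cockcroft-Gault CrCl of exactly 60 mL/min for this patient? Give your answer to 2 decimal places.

1.59 mg/dL

Standard dose requires CrCl ≥ 60 mL/min.
Set (140 − 83) × 120.6 / (72 × SCr) = 60
SCr = (140 − 83) × 120.6 / (72 × 60) = 1.591 mg/dL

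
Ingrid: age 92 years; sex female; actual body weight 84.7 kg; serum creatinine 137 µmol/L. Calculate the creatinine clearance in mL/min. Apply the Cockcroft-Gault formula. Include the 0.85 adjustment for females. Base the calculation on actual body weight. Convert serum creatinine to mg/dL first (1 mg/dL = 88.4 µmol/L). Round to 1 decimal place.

31.0 mL/min

SCr = 137 / 88.4 = 1.55 mg/dL
CrCl = (140 − 92) × 84.7 / (72 × 1.55) × 0.85 = 4065.6 / 111.60 × 0.85 ≈ 31.0 mL/min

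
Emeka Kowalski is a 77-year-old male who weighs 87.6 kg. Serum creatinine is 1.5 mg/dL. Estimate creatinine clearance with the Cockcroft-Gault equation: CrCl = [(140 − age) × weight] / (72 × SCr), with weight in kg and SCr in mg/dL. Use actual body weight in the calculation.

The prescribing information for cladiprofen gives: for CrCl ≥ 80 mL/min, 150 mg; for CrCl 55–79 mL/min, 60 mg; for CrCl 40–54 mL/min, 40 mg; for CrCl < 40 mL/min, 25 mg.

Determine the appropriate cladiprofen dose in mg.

40 mg

CrCl = (140 − 77) × 87.6 / (72 × 1.5) = 5518.8 / 108.00 ≈ 51.1 mL/min
CrCl ≈ 51 mL/min → bracket 40–54 mL/min.
Dose for this bracket: 40 mg.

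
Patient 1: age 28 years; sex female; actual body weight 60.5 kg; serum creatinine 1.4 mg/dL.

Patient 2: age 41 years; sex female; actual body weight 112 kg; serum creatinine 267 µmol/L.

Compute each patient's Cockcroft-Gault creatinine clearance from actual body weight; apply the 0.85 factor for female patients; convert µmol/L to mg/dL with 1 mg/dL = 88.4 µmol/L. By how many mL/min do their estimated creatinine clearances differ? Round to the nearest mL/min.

Patient 1: CrCl = (140 − 28) × 60.5 / (72 × 1.4) × 0.85 = 6776.0 / 100.80 × 0.85 ≈ 57.1 mL/min
Patient 2: SCr = 267 / 88.4 = 3.02 mg/dL
Patient 2: CrCl = (140 − 41) × 112 / (72 × 3.02) × 0.85 = 11088.0 / 217.44 × 0.85 ≈ 43.3 mL/min
|57.1 − 43.3| = 13.8 mL/min

14 mL/min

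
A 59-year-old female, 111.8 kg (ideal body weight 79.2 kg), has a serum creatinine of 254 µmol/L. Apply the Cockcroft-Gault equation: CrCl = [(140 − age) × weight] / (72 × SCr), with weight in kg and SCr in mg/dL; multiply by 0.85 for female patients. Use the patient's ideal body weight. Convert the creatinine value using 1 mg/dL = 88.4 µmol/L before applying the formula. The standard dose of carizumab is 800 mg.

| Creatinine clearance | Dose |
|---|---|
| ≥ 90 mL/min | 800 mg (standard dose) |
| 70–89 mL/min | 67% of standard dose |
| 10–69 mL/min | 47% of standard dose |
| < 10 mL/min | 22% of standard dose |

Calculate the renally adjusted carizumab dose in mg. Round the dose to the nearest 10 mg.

SCr = 254 / 88.4 = 2.873 mg/dL
CrCl = (140 − 59) × 79.2 / (72 × 2.873) × 0.85 = 6415.2 / 206.86 × 0.85 ≈ 26.4 mL/min
CrCl ≈ 26 mL/min → bracket 10–69 mL/min.
47% of 800 mg = 376 mg → 380 mg

380 mg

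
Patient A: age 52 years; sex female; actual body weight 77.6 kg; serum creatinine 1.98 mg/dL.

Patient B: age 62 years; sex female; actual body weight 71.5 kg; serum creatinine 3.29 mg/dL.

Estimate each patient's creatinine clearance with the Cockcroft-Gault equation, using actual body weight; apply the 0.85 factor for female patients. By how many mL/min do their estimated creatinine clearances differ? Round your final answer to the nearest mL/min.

Patient A: CrCl = (140 − 52) × 77.6 / (72 × 1.98) × 0.85 = 6828.8 / 142.56 × 0.85 ≈ 40.7 mL/min
Patient B: CrCl = (140 − 62) × 71.5 / (72 × 3.29) × 0.85 = 5577.0 / 236.88 × 0.85 ≈ 20.0 mL/min
|40.7 − 20.0| = 20.7 mL/min

21 mL/min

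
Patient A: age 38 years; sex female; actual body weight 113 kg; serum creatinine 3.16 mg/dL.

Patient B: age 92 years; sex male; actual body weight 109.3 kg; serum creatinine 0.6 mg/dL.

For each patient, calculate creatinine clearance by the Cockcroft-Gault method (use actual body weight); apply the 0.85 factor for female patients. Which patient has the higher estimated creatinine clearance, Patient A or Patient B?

Patient A: CrCl = (140 − 38) × 113 / (72 × 3.16) × 0.85 = 11526.0 / 227.52 × 0.85 ≈ 43.1 mL/min
Patient B: CrCl = (140 − 92) × 109.3 / (72 × 0.6) = 5246.4 / 43.20 ≈ 121.4 mL/min
43.1 vs 121.4 mL/min → Patient B is higher.

Patient B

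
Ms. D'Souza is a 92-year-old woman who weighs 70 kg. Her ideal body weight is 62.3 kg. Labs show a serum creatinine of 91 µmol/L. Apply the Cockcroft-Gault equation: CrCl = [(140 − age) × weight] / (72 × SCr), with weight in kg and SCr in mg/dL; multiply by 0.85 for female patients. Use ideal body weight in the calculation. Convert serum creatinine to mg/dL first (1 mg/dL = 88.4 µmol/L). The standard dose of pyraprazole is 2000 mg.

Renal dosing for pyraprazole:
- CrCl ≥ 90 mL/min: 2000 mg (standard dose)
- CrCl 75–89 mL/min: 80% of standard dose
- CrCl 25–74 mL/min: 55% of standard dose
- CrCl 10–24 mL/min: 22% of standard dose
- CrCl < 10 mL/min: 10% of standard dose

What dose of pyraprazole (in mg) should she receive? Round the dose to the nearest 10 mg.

SCr = 91 / 88.4 = 1.029 mg/dL
CrCl = (140 − 92) × 62.3 / (72 × 1.029) × 0.85 = 2990.4 / 74.09 × 0.85 ≈ 34.3 mL/min
CrCl ≈ 34 mL/min → bracket 25–74 mL/min.
55% of 2000 mg = 1100 mg

1100 mg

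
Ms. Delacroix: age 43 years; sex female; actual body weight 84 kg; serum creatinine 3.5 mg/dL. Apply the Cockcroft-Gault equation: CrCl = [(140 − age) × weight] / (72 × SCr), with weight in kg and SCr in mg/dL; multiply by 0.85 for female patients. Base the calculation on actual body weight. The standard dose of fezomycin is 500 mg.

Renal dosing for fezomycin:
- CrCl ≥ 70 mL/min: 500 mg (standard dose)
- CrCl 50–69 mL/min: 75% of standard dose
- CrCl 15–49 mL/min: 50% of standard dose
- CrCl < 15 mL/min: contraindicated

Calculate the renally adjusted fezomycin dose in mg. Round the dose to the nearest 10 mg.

250 mg

CrCl = (140 − 43) × 84 / (72 × 3.5) × 0.85 = 8148.0 / 252.00 × 0.85 ≈ 27.5 mL/min
CrCl ≈ 27 mL/min → bracket 15–49 mL/min.
50% of 500 mg = 250 mg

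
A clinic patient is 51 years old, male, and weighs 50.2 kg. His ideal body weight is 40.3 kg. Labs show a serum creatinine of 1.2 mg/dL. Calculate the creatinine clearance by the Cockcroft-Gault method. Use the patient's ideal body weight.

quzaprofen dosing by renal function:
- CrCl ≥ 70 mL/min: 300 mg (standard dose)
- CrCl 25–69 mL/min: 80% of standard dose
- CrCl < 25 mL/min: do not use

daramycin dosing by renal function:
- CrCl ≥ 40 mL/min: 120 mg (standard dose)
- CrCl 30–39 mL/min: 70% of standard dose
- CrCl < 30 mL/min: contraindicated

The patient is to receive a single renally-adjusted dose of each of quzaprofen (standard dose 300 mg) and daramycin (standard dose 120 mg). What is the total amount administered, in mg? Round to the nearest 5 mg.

CrCl = (140 − 51) × 40.3 / (72 × 1.2) = 3586.7 / 86.40 ≈ 41.5 mL/min
CrCl ≈ 42 mL/min.
quzaprofen: 25–69 mL/min → 80% of 300 mg = 240 mg.
daramycin: ≥ 40 mL/min → 100% of 120 mg = 120 mg.
Total = 240 + 120 = 360 mg.

360 mg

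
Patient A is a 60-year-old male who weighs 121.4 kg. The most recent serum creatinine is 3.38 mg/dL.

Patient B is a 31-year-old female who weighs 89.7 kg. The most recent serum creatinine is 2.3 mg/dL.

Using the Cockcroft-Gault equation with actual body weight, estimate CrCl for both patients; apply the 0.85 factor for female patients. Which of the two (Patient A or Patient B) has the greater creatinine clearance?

Patient B

Patient A: CrCl = (140 − 60) × 121.4 / (72 × 3.38) = 9712.0 / 243.36 ≈ 39.9 mL/min
Patient B: CrCl = (140 − 31) × 89.7 / (72 × 2.3) × 0.85 = 9777.3 / 165.60 × 0.85 ≈ 50.2 mL/min
39.9 vs 50.2 mL/min → Patient B is higher.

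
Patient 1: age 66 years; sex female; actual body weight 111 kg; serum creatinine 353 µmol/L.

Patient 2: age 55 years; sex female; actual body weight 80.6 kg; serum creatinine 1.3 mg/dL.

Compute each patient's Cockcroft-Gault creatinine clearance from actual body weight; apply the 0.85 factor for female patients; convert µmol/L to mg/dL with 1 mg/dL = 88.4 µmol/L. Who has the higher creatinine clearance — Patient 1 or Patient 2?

Patient 1: SCr = 353 / 88.4 = 3.993 mg/dL
Patient 1: CrCl = (140 − 66) × 111 / (72 × 3.993) × 0.85 = 8214.0 / 287.50 × 0.85 ≈ 24.3 mL/min
Patient 2: CrCl = (140 − 55) × 80.6 / (72 × 1.3) × 0.85 = 6851.0 / 93.60 × 0.85 ≈ 62.2 mL/min
24.3 vs 62.2 mL/min → Patient 2 is higher.

Patient 2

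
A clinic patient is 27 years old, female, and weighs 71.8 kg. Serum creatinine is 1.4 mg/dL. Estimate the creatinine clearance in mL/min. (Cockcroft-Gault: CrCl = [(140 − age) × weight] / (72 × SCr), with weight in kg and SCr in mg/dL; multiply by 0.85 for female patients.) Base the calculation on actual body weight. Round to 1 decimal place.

CrCl = (140 − 27) × 71.8 / (72 × 1.4) × 0.85 = 8113.4 / 100.80 × 0.85 ≈ 68.4 mL/min

68.4 mL/min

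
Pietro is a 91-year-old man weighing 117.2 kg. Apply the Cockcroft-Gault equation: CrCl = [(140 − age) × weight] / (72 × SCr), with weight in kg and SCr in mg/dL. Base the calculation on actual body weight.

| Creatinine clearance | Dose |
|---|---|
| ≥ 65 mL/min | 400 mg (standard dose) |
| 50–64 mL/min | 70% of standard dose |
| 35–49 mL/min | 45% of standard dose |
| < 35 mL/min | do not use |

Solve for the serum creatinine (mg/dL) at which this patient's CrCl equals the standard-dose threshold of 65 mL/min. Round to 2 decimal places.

Standard dose requires CrCl ≥ 65 mL/min.
Set (140 − 91) × 117.2 / (72 × SCr) = 65
SCr = (140 − 91) × 117.2 / (72 × 65) = 1.227 mg/dL

1.23 mg/dL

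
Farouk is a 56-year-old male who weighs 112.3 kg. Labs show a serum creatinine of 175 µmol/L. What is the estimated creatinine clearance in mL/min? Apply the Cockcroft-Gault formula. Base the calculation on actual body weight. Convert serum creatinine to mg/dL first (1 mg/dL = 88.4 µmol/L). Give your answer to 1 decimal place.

SCr = 175 / 88.4 = 1.98 mg/dL
CrCl = (140 − 56) × 112.3 / (72 × 1.98) = 9433.2 / 142.56 ≈ 66.2 mL/min

66.2 mL/min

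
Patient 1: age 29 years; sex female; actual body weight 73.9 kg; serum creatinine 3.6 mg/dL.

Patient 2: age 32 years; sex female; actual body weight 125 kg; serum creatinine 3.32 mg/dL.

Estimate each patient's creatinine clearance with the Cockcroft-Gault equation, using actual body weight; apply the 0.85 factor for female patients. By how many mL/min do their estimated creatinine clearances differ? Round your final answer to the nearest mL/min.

21 mL/min

Patient 1: CrCl = (140 − 29) × 73.9 / (72 × 3.6) × 0.85 = 8202.9 / 259.20 × 0.85 ≈ 26.9 mL/min
Patient 2: CrCl = (140 − 32) × 125 / (72 × 3.32) × 0.85 = 13500.0 / 239.04 × 0.85 ≈ 48.0 mL/min
|26.9 − 48.0| = 21.1 mL/min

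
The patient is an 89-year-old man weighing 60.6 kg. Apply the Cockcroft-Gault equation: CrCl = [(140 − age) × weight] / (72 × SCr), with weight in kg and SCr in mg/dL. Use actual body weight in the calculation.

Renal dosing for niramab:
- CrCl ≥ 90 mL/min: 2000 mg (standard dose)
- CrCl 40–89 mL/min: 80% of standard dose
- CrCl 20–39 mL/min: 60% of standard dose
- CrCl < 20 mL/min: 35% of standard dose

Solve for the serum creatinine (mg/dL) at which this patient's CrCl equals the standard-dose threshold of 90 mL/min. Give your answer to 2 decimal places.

Standard dose requires CrCl ≥ 90 mL/min.
Set (140 − 89) × 60.6 / (72 × SCr) = 90
SCr = (140 − 89) × 60.6 / (72 × 90) = 0.477 mg/dL

0.48 mg/dL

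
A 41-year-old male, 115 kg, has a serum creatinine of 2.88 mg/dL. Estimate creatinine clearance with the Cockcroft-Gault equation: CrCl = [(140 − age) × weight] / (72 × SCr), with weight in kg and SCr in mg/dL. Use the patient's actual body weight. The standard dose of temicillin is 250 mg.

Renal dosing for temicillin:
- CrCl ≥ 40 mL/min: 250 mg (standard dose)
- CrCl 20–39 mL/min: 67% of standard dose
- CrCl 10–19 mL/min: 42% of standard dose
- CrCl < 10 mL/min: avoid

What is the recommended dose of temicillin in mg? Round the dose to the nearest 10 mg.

250 mg

CrCl = (140 − 41) × 115 / (72 × 2.88) = 11385.0 / 207.36 ≈ 54.9 mL/min
CrCl ≈ 55 mL/min → bracket ≥ 40 mL/min.
100% of 250 mg = 250 mg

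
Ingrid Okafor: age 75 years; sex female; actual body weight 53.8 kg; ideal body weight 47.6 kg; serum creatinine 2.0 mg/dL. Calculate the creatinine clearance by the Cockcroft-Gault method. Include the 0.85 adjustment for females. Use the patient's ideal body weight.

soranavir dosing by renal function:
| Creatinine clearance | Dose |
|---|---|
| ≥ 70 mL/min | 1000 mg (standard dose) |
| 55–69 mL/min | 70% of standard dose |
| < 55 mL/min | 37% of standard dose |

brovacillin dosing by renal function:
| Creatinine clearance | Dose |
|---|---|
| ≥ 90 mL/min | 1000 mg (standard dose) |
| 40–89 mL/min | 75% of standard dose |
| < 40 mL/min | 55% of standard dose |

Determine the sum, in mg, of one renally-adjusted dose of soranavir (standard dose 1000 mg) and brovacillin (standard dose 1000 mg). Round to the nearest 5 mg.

920 mg

CrCl = (140 − 75) × 47.6 / (72 × 2) × 0.85 = 3094.0 / 144.00 × 0.85 ≈ 18.3 mL/min
CrCl ≈ 18 mL/min.
soranavir: < 55 mL/min → 37% of 1000 mg = 370 mg.
brovacillin: < 40 mL/min → 55% of 1000 mg = 550 mg.
Total = 370 + 550 = 920 mg.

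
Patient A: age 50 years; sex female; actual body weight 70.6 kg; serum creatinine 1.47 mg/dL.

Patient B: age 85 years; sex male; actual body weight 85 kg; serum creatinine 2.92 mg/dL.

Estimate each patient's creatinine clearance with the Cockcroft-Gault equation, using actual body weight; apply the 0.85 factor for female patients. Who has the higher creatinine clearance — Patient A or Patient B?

Patient A

Patient A: CrCl = (140 − 50) × 70.6 / (72 × 1.47) × 0.85 = 6354.0 / 105.84 × 0.85 ≈ 51.0 mL/min
Patient B: CrCl = (140 − 85) × 85 / (72 × 2.92) = 4675.0 / 210.24 ≈ 22.2 mL/min
51.0 vs 22.2 mL/min → Patient A is higher.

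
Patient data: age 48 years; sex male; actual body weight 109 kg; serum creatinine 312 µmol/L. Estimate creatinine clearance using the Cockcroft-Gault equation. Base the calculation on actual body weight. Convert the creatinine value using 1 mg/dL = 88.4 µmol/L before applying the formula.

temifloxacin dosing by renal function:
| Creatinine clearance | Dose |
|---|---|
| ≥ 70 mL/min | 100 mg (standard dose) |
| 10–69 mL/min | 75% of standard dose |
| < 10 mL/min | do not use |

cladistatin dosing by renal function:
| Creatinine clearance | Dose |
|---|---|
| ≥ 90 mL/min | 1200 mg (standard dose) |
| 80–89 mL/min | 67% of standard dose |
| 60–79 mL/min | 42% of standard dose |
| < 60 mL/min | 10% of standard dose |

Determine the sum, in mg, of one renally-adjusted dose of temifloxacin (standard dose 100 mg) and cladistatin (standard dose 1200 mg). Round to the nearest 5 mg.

195 mg

SCr = 312 / 88.4 = 3.529 mg/dL
CrCl = (140 − 48) × 109 / (72 × 3.529) = 10028.0 / 254.09 ≈ 39.5 mL/min
CrCl ≈ 39 mL/min.
temifloxacin: 10–69 mL/min → 75% of 100 mg = 75 mg.
cladistatin: < 60 mL/min → 10% of 1200 mg = 120 mg.
Total = 75 + 120 = 195 mg.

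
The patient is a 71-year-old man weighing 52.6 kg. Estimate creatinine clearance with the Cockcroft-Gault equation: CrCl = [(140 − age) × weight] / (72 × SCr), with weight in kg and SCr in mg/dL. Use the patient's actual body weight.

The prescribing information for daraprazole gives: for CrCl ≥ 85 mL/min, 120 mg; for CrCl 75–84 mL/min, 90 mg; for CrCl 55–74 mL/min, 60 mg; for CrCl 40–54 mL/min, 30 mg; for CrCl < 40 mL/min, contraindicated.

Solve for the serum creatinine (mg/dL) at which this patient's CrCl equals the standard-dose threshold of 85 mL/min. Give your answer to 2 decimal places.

0.59 mg/dL

Standard dose requires CrCl ≥ 85 mL/min.
Set (140 − 71) × 52.6 / (72 × SCr) = 85
SCr = (140 − 71) × 52.6 / (72 × 85) = 0.593 mg/dL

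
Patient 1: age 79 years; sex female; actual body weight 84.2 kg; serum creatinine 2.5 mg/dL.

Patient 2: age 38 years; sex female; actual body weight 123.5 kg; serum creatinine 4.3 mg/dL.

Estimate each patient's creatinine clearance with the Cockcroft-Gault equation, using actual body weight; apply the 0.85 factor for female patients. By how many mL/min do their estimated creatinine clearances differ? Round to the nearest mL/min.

10 mL/min

Patient 1: CrCl = (140 − 79) × 84.2 / (72 × 2.5) × 0.85 = 5136.2 / 180.00 × 0.85 ≈ 24.3 mL/min
Patient 2: CrCl = (140 − 38) × 123.5 / (72 × 4.3) × 0.85 = 12597.0 / 309.60 × 0.85 ≈ 34.6 mL/min
|24.3 − 34.6| = 10.3 mL/min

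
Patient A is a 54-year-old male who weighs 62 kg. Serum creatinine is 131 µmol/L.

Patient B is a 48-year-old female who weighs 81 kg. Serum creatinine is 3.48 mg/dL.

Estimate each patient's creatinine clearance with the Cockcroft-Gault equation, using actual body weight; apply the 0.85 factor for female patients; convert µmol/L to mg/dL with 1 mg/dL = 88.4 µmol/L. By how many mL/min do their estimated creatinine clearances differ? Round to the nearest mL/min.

25 mL/min

Patient A: SCr = 131 / 88.4 = 1.482 mg/dL
Patient A: CrCl = (140 − 54) × 62 / (72 × 1.482) = 5332.0 / 106.70 ≈ 50.0 mL/min
Patient B: CrCl = (140 − 48) × 81 / (72 × 3.48) × 0.85 = 7452.0 / 250.56 × 0.85 ≈ 25.3 mL/min
|50.0 − 25.3| = 24.7 mL/min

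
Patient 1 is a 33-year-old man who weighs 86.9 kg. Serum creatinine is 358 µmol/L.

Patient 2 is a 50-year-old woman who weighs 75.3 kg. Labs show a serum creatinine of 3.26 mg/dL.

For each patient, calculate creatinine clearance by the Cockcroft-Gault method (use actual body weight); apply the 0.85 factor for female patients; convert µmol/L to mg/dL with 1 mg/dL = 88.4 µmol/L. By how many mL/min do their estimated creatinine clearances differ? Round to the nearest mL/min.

7 mL/min

Patient 1: SCr = 358 / 88.4 = 4.05 mg/dL
Patient 1: CrCl = (140 − 33) × 86.9 / (72 × 4.05) = 9298.3 / 291.60 ≈ 31.9 mL/min
Patient 2: CrCl = (140 − 50) × 75.3 / (72 × 3.26) × 0.85 = 6777.0 / 234.72 × 0.85 ≈ 24.5 mL/min
|31.9 − 24.5| = 7.4 mL/min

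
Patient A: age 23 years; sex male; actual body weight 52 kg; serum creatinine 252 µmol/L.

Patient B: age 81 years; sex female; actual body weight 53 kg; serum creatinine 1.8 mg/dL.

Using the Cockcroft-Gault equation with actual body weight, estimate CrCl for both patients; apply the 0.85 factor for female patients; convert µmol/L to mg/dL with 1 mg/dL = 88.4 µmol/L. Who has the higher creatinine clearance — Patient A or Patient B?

Patient A: SCr = 252 / 88.4 = 2.851 mg/dL
Patient A: CrCl = (140 − 23) × 52 / (72 × 2.851) = 6084.0 / 205.27 ≈ 29.6 mL/min
Patient B: CrCl = (140 − 81) × 53 / (72 × 1.8) × 0.85 = 3127.0 / 129.60 × 0.85 ≈ 20.5 mL/min
29.6 vs 20.5 mL/min → Patient A is higher.

Patient A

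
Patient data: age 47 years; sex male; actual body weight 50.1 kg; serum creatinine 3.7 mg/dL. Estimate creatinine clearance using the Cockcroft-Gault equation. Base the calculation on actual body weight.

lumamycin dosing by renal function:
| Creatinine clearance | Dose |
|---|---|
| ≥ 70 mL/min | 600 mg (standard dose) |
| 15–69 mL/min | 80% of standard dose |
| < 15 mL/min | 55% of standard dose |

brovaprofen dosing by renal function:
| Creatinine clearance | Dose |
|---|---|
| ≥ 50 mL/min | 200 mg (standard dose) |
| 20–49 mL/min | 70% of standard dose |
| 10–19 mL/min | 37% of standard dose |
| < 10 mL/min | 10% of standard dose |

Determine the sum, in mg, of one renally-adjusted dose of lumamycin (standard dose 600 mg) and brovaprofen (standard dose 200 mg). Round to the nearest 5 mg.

CrCl = (140 − 47) × 50.1 / (72 × 3.7) = 4659.3 / 266.40 ≈ 17.5 mL/min
CrCl ≈ 17 mL/min.
lumamycin: 15–69 mL/min → 80% of 600 mg = 480 mg.
brovaprofen: 10–19 mL/min → 37% of 200 mg = 74 mg.
Total = 480 + 74 = 554 mg.

555 mg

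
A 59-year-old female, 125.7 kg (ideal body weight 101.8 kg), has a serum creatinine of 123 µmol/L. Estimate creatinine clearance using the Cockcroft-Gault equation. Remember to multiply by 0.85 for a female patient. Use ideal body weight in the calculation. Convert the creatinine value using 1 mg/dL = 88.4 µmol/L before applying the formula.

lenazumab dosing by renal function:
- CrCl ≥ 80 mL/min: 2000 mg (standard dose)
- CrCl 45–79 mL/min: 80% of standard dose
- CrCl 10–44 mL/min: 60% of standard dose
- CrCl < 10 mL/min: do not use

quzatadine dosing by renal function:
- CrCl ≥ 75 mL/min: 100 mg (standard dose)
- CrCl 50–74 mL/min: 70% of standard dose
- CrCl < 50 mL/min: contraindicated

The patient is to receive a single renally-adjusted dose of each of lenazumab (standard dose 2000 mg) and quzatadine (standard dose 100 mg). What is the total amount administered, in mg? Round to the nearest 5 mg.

SCr = 123 / 88.4 = 1.391 mg/dL
CrCl = (140 − 59) × 101.8 / (72 × 1.391) × 0.85 = 8245.8 / 100.15 × 0.85 ≈ 70.0 mL/min
CrCl ≈ 70 mL/min.
lenazumab: 45–79 mL/min → 80% of 2000 mg = 1600 mg.
quzatadine: 50–74 mL/min → 70% of 100 mg = 70 mg.
Total = 1600 + 70 = 1670 mg.

1670 mg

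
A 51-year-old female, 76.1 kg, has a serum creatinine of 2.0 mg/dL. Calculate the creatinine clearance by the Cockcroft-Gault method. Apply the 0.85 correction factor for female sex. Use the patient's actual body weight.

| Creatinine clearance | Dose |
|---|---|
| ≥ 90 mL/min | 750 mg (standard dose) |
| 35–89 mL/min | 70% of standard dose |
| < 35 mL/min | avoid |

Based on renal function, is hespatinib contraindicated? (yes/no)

no

CrCl = (140 − 51) × 76.1 / (72 × 2) × 0.85 = 6772.9 / 144.00 × 0.85 ≈ 40.0 mL/min
CrCl ≈ 40 mL/min, which is ≥ 35 mL/min.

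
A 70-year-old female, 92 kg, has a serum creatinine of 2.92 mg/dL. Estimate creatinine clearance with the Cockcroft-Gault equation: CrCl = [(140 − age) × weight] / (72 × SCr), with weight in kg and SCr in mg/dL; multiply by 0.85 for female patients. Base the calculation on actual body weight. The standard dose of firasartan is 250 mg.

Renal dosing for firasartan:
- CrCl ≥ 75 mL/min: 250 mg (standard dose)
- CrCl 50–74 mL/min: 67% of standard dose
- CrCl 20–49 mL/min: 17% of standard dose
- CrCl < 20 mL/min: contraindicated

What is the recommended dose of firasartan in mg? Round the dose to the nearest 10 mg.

40 mg

CrCl = (140 − 70) × 92 / (72 × 2.92) × 0.85 = 6440.0 / 210.24 × 0.85 ≈ 26.0 mL/min
CrCl ≈ 26 mL/min → bracket 20–49 mL/min.
17% of 250 mg = 42.5 mg → 40 mg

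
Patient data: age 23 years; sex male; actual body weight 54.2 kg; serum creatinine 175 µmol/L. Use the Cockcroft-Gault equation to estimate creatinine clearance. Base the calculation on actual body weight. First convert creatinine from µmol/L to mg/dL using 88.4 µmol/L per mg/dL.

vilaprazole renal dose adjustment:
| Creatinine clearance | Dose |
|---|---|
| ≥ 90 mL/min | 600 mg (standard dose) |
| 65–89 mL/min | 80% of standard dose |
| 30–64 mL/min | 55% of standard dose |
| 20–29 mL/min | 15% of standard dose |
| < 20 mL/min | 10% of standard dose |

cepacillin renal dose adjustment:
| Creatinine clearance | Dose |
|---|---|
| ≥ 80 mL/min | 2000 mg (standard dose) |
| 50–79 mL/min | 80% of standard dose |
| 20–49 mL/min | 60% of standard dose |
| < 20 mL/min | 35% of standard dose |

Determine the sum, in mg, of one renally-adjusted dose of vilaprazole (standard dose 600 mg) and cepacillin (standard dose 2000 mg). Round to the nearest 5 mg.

1530 mg

SCr = 175 / 88.4 = 1.98 mg/dL
CrCl = (140 − 23) × 54.2 / (72 × 1.98) = 6341.4 / 142.56 ≈ 44.5 mL/min
CrCl ≈ 44 mL/min.
vilaprazole: 30–64 mL/min → 55% of 600 mg = 330 mg.
cepacillin: 20–49 mL/min → 60% of 2000 mg = 1200 mg.
Total = 330 + 1200 = 1530 mg.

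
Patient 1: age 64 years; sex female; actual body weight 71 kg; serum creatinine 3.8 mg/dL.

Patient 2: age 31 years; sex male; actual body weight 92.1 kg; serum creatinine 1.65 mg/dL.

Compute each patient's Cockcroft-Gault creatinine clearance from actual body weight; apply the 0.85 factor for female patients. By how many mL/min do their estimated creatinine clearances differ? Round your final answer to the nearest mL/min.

Patient 1: CrCl = (140 − 64) × 71 / (72 × 3.8) × 0.85 = 5396.0 / 273.60 × 0.85 ≈ 16.8 mL/min
Patient 2: CrCl = (140 − 31) × 92.1 / (72 × 1.65) = 10038.9 / 118.80 ≈ 84.5 mL/min
|16.8 − 84.5| = 67.7 mL/min

68 mL/min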